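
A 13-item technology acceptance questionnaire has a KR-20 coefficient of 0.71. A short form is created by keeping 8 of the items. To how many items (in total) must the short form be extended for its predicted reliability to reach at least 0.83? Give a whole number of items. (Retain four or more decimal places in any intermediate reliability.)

26

First, r for the 8-item form: n = 8/13 = 0.6154, so r_8 = 0.6154·0.71/(1 + (0.6154 − 1)·0.71) = 0.6011
Length factor from the short form to reach 0.83: n' = 0.83(1 − 0.6011) / [0.6011(1 − 0.83)] ≈ 3.2400
Total items = 3.2400 × 8 = 25.92, rounded up to 26.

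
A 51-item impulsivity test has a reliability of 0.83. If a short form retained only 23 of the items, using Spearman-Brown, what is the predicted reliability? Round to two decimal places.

0.69

n = 23/51 = 0.451
r_new = (0.451 × 0.83) / (1 + (0.451 − 1) × 0.83)
     = 0.3743 / 0.5443 = 0.6877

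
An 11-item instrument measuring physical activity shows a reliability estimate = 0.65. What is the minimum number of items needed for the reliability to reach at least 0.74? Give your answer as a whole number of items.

Rearranging the Spearman-Brown formula for n,
n = r*(1 − r) / [ r (1 − r*) ]
n = 0.74(1 − 0.65) / [0.65(1 − 0.74)]
  = 0.2590 / 0.1690 = 1.5325
1.5325 × 11 = 16.86 → 17 items

17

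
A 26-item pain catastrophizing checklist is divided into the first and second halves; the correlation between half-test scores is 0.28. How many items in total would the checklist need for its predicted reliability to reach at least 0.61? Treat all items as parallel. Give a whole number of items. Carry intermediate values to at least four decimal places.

53

r_full = 2(0.28)/(1 + 0.28) = 0.4375
n = r_tgt(1 − r_full) / [r_full(1 − r_tgt)] = 0.61 × 0.5625 / (0.4375 × 0.39) ≈ 2.0110
Required items = 2.0110 × 26 = 52.29, so 53 items.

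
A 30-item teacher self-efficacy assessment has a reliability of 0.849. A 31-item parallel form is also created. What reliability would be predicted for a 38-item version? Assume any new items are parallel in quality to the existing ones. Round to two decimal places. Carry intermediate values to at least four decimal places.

Only the ratio of lengths matters: n = 38/30 = 1.2667
r_{38} = n·r / (1 + (n − 1)·r) = 1.0754 / 1.2264 ≈ 0.8769

0.88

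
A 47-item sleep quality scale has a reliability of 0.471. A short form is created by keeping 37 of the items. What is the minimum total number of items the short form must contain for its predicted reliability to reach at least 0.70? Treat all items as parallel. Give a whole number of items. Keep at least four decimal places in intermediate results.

First, r for the 37-item form: n = 37/47 = 0.7872, so r_37 = 0.7872·0.471/(1 + (0.7872 − 1)·0.471) = 0.4121
Then solve for n' with r_old = 0.4121, r_target = 0.70: n' = 0.70(1 − 0.4121)/[0.4121(1 − 0.70)] = 3.3287
Total items = 3.3287 × 37 = 123.16, rounded up to 124.

124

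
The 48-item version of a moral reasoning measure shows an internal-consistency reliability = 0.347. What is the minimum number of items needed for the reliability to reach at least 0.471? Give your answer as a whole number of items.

Rearranging the Spearman-Brown formula for n,
n = r_target (1 − r_old) / [ r_old (1 − r_target) ]
n = 0.471(1 − 0.347) / [0.347(1 − 0.471)]
  = 0.307563 / 0.183563 = 1.6755
1.6755 × 48 = 80.42 → 81 items

81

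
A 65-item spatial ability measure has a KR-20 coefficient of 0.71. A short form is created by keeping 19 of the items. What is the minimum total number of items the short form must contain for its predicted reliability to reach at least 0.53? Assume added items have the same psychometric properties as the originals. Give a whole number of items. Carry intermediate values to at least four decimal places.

30

Short-form reliability: n = 19/65 = 0.2923; r_19 = n·r/(1+(n−1)r) ≈ 0.4171
Then solve for n' with r_old = 0.4171, r_target = 0.53: n' = 0.53(1 − 0.4171)/[0.4171(1 − 0.53)] = 1.5759
Total items = 1.5759 × 19 = 29.94, rounded up to 30.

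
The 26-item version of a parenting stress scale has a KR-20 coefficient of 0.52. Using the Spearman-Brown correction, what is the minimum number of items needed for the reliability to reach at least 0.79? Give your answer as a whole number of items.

91

Invert Spearman-Brown to solve for n:
n = r*(1 − r) / [ r (1 − r*) ]
n = [0.79 × 0.48] / [0.52 × 0.21]
  = 0.3792 / 0.1092 = 3.4725
So the test needs 3.4725 × 26 ≈ 90.28 items; rounding up, 91.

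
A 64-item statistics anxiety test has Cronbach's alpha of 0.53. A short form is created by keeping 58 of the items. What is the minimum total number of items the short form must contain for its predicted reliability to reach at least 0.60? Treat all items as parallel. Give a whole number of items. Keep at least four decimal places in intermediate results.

86

First, r for the 58-item form: n = 58/64 = 0.9062, so r_58 = 0.9062·0.53/(1 + (0.9062 − 1)·0.53) = 0.5054
Length factor from the short form to reach 0.60: n' = 0.60(1 − 0.5054) / [0.5054(1 − 0.60)] ≈ 1.4679
Total items = 1.4679 × 58 = 85.14, rounded up to 86.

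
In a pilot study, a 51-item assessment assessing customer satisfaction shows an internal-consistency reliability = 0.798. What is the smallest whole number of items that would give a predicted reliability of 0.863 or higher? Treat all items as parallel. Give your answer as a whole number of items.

82

n = [0.863 × 0.202] / [0.798 × 0.137]
  = 0.174326 / 0.109326 = 1.5946
Items needed = n × 51 = 1.5946 × 51 ≈ 81.32 → round up to 82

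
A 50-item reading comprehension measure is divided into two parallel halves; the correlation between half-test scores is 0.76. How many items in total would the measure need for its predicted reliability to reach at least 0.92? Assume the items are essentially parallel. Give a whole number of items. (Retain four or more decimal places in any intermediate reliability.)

Corrected full-test reliability: r_full = 2 × 0.76 / (1 + 0.76) ≈ 0.8636
Solve Spearman-Brown for n: n = 0.92(1 − 0.8636) / [0.8636(1 − 0.92)] = 1.8164
Required items = 1.8164 × 50 = 90.82, so 91 items.

91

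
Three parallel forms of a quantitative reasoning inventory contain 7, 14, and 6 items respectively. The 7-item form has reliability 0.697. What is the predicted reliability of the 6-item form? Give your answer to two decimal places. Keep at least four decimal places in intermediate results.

0.66

Only the ratio of lengths matters: n = 6/7 = 0.8571
r_{6} = n·r / (1 + (n − 1)·r) = 0.5974 / 0.9004 ≈ 0.6635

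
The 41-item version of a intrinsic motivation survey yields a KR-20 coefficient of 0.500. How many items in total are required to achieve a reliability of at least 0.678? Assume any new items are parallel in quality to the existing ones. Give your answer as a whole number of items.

87

n = 0.678(1 − 0.500) / [0.500(1 − 0.678)]
n = 0.339000 / 0.161000 ≈ 2.1056
Items needed = n × 41 = 2.1056 × 41 ≈ 86.33 → round up to 87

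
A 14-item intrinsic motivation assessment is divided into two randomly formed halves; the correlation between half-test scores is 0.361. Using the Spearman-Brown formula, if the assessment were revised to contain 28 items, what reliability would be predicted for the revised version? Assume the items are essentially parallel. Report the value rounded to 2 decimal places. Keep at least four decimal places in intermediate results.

First correct the split-half correlation to full-test reliability: r_full = 2 × 0.361 / (1 + 0.361) ≈ 0.5305
Then adjust to 28 items: n = 28/14 = 2.0000
r_new = n·r_full / (1 + (n − 1)·r_full) = 1.0610 / 1.5305 ≈ 0.6932

0.69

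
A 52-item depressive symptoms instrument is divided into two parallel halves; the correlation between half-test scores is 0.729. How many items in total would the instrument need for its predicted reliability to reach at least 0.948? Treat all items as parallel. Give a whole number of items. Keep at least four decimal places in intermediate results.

r_full = 2(0.729)/(1 + 0.729) = 0.8433
Solve Spearman-Brown for n: n = 0.948(1 − 0.8433) / [0.8433(1 − 0.948)] = 3.3876
Items = 3.3876 × 52 ≈ 176.16 → 177

177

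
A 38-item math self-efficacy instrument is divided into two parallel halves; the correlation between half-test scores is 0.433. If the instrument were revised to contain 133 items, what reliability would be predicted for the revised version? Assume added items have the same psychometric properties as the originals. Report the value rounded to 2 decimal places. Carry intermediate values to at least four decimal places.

0.84

First correct the split-half correlation to full-test reliability: r_full = 2 × 0.433 / (1 + 0.433) ≈ 0.6043
Then adjust to 133 items: n = 133/38 = 3.5000
r_new = n·r_full / (1 + (n − 1)·r_full) = 2.1150 / 2.5107 ≈ 0.8424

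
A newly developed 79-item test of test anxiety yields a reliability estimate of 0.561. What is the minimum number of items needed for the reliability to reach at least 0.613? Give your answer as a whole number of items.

98

n = 0.613 × (1 − 0.561) / [ 0.561 × (1 − 0.613) ]
  = 0.269107 / 0.217107 = 1.2395
1.2395 × 79 = 97.92 → 98 items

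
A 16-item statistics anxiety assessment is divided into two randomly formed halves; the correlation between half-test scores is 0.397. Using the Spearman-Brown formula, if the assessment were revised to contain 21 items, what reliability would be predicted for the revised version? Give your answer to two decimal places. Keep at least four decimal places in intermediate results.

0.63

Full-test reliability from the split-half r: r_full = 2(0.397)/(1 + 0.397) = 0.5684
Then adjust to 21 items: n = 21/16 = 1.3125
r_new = n·r_full / (1 + (n − 1)·r_full) = 0.7460 / 1.1776 ≈ 0.6335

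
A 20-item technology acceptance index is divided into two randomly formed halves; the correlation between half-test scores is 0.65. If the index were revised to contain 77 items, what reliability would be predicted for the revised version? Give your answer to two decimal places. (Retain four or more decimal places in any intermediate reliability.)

First correct the split-half correlation to full-test reliability: r_full = 2 × 0.65 / (1 + 0.65) ≈ 0.7879
Length factor from 20 to 77 items: n = 77/20 = 3.8500
r_new = n·r_full / (1 + (n − 1)·r_full) = 3.0334 / 3.2455 ≈ 0.9346

0.93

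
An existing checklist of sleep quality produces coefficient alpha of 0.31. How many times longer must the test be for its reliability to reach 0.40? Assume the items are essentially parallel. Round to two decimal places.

Invert Spearman-Brown to solve for n:
n = r_target (1 − r_old) / [ r_old (1 − r_target) ]
n = 0.40(1 − 0.31) / [0.31(1 − 0.40)]
  = 0.2760 / 0.1860 = 1.4839

1.48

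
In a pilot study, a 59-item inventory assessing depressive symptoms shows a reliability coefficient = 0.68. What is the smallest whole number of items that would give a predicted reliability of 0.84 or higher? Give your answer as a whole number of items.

146

n = [0.84 × 0.32] / [0.68 × 0.16]
n = 0.2688 / 0.1088 ≈ 2.4706
So the test needs 2.4706 × 59 ≈ 145.77 items; rounding up, 146.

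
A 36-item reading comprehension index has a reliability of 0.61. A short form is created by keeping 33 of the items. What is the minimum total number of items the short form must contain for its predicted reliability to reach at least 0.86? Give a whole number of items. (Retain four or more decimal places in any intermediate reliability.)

First, r for the 33-item form: n = 33/36 = 0.9167, so r_33 = 0.9167·0.61/(1 + (0.9167 − 1)·0.61) = 0.5891
Then solve for n' with r_old = 0.5891, r_target = 0.86: n' = 0.86(1 − 0.5891)/[0.5891(1 − 0.86)] = 4.2847
Items = 4.2847 × 33 ≈ 141.40 → 142

142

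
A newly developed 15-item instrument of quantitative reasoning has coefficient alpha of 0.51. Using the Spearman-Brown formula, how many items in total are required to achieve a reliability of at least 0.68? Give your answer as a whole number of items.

31

Rearranging the Spearman-Brown formula for n,
n = r_target (1 − r_old) / [ r_old (1 − r_target) ]
n = [0.68 × 0.49] / [0.51 × 0.32]
  = 0.3332 / 0.1632 = 2.0417
Items needed = n × 15 = 2.0417 × 15 ≈ 30.63 → round up to 31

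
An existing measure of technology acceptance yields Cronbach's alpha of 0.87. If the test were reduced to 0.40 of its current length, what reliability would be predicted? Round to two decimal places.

0.73

r_new = 0.4·0.87 / [1 + (0.4 − 1)·0.87]
r_new = 0.3480 / 0.4780 ≈ 0.7280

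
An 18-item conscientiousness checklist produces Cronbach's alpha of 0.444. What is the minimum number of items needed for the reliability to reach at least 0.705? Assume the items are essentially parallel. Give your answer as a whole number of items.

54

Spearman-Brown solved for the length factor n:
n = r*(1 − r) / [ r (1 − r*) ]
n = [0.705 × 0.556] / [0.444 × 0.295]
  = 0.391980 / 0.130980 = 2.9927
So the test needs 2.9927 × 18 ≈ 53.87 items; rounding up, 54.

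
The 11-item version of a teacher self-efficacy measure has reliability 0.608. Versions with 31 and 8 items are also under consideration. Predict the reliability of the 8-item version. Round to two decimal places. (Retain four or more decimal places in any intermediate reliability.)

The 31-item form is not needed; work directly from the 11-item form with n = 8/11 = 0.7273.
r_{8} = n·r / (1 + (n − 1)·r) = 0.4422 / 0.8342 ≈ 0.5301

0.53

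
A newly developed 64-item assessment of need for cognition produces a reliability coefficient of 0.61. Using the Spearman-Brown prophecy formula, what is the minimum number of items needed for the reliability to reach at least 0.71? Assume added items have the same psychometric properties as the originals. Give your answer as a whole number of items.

101

n = [0.71 × 0.39] / [0.61 × 0.29]
  = 0.2769 / 0.1769 = 1.5653
1.5653 × 64 = 100.18 → 101 items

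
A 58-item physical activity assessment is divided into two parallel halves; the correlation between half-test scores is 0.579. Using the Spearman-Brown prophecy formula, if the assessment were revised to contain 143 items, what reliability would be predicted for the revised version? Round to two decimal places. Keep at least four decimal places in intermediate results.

First correct the split-half correlation to full-test reliability: r_full = 2 × 0.579 / (1 + 0.579) ≈ 0.7334
Length factor from 58 to 143 items: n = 143/58 = 2.4655
r_new = n·r_full / (1 + (n − 1)·r_full) = 1.8082 / 2.0748 ≈ 0.8715

0.87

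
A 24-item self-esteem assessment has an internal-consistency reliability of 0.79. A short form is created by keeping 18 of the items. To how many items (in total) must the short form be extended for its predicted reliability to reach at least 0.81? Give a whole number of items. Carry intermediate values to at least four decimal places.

First, r for the 18-item form: n = 18/24 = 0.7500, so r_18 = 0.7500·0.79/(1 + (0.7500 − 1)·0.79) = 0.7383
Then solve for n' with r_old = 0.7383, r_target = 0.81: n' = 0.81(1 − 0.7383)/[0.7383(1 − 0.81)] = 1.5111
Items = 1.5111 × 18 ≈ 27.20 → 28

28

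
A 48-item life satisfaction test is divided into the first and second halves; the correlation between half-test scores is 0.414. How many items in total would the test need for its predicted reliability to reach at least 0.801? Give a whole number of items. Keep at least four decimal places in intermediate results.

137

r_full = 2(0.414)/(1 + 0.414) = 0.5856
n = r_tgt(1 − r_full) / [r_full(1 − r_tgt)] = 0.801 × 0.4144 / (0.5856 × 0.199) ≈ 2.8484
Required items = 2.8484 × 48 = 136.72, so 137 items.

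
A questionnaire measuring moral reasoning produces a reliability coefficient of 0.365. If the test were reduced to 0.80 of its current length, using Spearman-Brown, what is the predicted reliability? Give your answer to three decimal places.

Apply the Spearman-Brown prophecy formula, r' = nr / [1 + (n − 1)r]:
r_new = (0.8 × 0.365) / (1 + (0.8 − 1) × 0.365)
     = 0.2920 / 0.9270 = 0.3150

0.315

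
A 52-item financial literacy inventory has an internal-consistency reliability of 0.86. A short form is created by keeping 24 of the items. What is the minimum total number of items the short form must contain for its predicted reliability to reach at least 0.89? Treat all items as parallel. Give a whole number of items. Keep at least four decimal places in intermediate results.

69

First, r for the 24-item form: n = 24/52 = 0.4615, so r_24 = 0.4615·0.86/(1 + (0.4615 − 1)·0.86) = 0.7392
Then solve for n' with r_old = 0.7392, r_target = 0.89: n' = 0.89(1 − 0.7392)/[0.7392(1 − 0.89)] = 2.8546
Total items = 2.8546 × 24 = 68.51, rounded up to 69.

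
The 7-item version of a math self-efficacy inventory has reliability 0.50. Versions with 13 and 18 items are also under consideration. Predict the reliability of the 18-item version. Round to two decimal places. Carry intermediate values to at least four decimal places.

0.72

Only the ratio of lengths matters: n = 18/7 = 2.5714
r_{18} = n·r / (1 + (n − 1)·r) = 1.2857 / 1.7857 ≈ 0.7200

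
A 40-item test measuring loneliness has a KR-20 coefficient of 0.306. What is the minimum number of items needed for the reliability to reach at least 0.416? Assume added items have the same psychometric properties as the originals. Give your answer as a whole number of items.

65

n = 0.416 × (1 − 0.306) / [ 0.306 × (1 − 0.416) ]
  = 0.288704 / 0.178704 = 1.6155
So the test needs 1.6155 × 40 ≈ 64.62 items; rounding up, 65.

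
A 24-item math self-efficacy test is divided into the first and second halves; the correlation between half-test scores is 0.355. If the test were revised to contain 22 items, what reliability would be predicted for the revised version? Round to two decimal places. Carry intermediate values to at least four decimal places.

Full-test reliability from the split-half r: r_full = 2(0.355)/(1 + 0.355) = 0.5240
Length factor from 24 to 22 items: n = 22/24 = 0.9167
r_new = n·r_full / (1 + (n − 1)·r_full) = 0.4804 / 0.9564 ≈ 0.5023

0.50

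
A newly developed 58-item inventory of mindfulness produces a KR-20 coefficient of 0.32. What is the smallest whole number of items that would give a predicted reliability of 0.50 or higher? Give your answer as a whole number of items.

124

n = 0.50 × (1 − 0.32) / [ 0.32 × (1 − 0.50) ]
  = 0.3400 / 0.1600 = 2.1250
Items needed = n × 58 = 2.1250 × 58 ≈ 123.25 → round up to 124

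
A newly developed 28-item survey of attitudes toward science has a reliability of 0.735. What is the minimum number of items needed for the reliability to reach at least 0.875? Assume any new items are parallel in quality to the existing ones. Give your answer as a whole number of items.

n = [0.875 × 0.265] / [0.735 × 0.125]
  = 0.231875 / 0.091875 = 2.5238
Items needed = n × 28 = 2.5238 × 28 ≈ 70.67 → round up to 71

71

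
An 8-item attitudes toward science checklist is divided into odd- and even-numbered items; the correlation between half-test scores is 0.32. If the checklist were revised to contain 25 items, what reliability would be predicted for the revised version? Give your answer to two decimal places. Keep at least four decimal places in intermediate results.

First correct the split-half correlation to full-test reliability: r_full = 2 × 0.32 / (1 + 0.32) ≈ 0.4848
Then adjust to 25 items: n = 25/8 = 3.1250
r_new = n·r_full / (1 + (n − 1)·r_full) = 1.5150 / 2.0302 ≈ 0.7462

0.75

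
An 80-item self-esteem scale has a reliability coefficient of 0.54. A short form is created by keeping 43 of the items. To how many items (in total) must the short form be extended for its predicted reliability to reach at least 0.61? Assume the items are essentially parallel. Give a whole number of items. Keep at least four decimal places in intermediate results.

107

First, r for the 43-item form: n = 43/80 = 0.5375, so r_43 = 0.5375·0.54/(1 + (0.5375 − 1)·0.54) = 0.3869
Then solve for n' with r_old = 0.3869, r_target = 0.61: n' = 0.61(1 − 0.3869)/[0.3869(1 − 0.61)] = 2.4786
Items = 2.4786 × 43 ≈ 106.58 → 107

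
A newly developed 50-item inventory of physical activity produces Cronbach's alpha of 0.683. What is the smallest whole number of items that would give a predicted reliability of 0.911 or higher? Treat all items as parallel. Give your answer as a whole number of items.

238

n = 0.911 × (1 − 0.683) / [ 0.683 × (1 − 0.911) ]
n = 0.288787 / 0.060787 ≈ 4.7508
So the test needs 4.7508 × 50 ≈ 237.54 items; rounding up, 238.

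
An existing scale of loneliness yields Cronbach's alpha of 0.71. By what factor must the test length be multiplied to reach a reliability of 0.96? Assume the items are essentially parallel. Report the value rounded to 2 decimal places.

9.80

Rearranging the Spearman-Brown formula for n,
n = r*(1 − r) / [ r (1 − r*) ]
n = 0.96(1 − 0.71) / [0.71(1 − 0.96)]
  = 0.2784 / 0.0284 = 9.8028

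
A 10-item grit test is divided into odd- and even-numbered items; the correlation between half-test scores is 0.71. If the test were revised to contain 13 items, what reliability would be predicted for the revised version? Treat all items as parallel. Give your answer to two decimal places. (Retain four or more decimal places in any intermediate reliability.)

First correct the split-half correlation to full-test reliability: r_full = 2 × 0.71 / (1 + 0.71) ≈ 0.8304
Length factor from 10 to 13 items: n = 13/10 = 1.3000
r_new = n·r_full / (1 + (n − 1)·r_full) = 1.0795 / 1.2491 ≈ 0.8642

0.86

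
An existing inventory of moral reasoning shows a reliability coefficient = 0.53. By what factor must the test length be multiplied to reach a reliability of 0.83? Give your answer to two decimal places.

4.33

n = 0.83(1 − 0.53) / [0.53(1 − 0.83)]
n = 0.3901 / 0.0901 ≈ 4.3296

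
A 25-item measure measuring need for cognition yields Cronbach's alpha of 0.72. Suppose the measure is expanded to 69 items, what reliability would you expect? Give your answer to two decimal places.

0.88

The new length is 69/25 = 2.76 times the old.
Apply the Spearman-Brown prophecy formula, r' = nr / [1 + (n − 1)r]:
r_new = 2.76·0.72 / [1 + (2.76 − 1)·0.72]
     = 1.9872 / 2.2672 = 0.8765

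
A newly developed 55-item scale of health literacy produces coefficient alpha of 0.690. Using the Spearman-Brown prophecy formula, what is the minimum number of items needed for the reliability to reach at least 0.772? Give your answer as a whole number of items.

84

Rearranging the Spearman-Brown formula for n,
n = r_target (1 − r_old) / [ r_old (1 − r_target) ]
n = 0.772 × (1 − 0.690) / [ 0.690 × (1 − 0.772) ]
  = 0.239320 / 0.157320 = 1.5212
So the test needs 1.5212 × 55 ≈ 83.67 items; rounding up, 84.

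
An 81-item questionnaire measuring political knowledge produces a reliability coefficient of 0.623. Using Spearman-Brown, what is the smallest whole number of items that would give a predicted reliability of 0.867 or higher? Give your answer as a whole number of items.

320

n = 0.867 × (1 − 0.623) / [ 0.623 × (1 − 0.867) ]
  = 0.326859 / 0.082859 = 3.9448
3.9448 × 81 = 319.53 → 320 items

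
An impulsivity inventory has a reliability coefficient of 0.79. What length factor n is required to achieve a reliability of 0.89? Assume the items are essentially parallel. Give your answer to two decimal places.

2.15

Spearman-Brown solved for the length factor n:
n = r_target (1 − r_old) / [ r_old (1 − r_target) ]
n = [0.89 × 0.21] / [0.79 × 0.11]
  = 0.1869 / 0.0869 = 2.1507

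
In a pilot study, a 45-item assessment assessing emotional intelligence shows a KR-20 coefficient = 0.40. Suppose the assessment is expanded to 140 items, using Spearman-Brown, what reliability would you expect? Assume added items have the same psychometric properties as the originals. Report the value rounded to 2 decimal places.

0.67

Length ratio n = 140/45 = 3.1111
Apply the Spearman-Brown prophecy formula, r' = nr / [1 + (n − 1)r]:
r_new = 3.1111·0.40 / [1 + (3.1111 − 1)·0.40]
     = 1.2444 / 1.8444 = 0.6747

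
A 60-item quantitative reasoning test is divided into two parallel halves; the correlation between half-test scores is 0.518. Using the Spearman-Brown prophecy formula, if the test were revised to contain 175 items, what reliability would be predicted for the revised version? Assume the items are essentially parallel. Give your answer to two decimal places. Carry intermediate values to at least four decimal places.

Full-test reliability from the split-half r: r_full = 2(0.518)/(1 + 0.518) = 0.6825
Length factor from 60 to 175 items: n = 175/60 = 2.9167
r_new = n·r_full / (1 + (n − 1)·r_full) = 1.9906 / 2.3081 ≈ 0.8624

0.86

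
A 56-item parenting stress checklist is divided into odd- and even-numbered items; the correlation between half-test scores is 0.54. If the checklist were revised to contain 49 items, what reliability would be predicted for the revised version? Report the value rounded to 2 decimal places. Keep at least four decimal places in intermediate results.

0.67

Full-test reliability from the split-half r: r_full = 2(0.54)/(1 + 0.54) = 0.7013
Length factor from 56 to 49 items: n = 49/56 = 0.8750
r_new = n·r_full / (1 + (n − 1)·r_full) = 0.6136 / 0.9123 ≈ 0.6726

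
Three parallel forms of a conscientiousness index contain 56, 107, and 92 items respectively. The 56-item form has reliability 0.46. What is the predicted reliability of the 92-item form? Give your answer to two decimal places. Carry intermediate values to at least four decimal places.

The 107-item form is not needed; work directly from the 56-item form with n = 92/56 = 1.6429.
r_{92} = n·r / (1 + (n − 1)·r) = 0.7557 / 1.2957 ≈ 0.5832

0.58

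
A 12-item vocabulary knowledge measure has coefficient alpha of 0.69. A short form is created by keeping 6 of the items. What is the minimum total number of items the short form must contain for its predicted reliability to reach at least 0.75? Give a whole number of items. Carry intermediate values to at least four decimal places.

Short-form reliability: n = 6/12 = 0.5000; r_6 = n·r/(1+(n−1)r) ≈ 0.5267
Length factor from the short form to reach 0.75: n' = 0.75(1 − 0.5267) / [0.5267(1 − 0.75)] ≈ 2.6958
Items = 2.6958 × 6 ≈ 16.17 → 17

17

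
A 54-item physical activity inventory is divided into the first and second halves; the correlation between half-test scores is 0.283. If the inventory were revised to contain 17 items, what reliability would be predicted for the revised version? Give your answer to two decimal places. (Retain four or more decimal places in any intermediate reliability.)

0.20

First correct the split-half correlation to full-test reliability: r_full = 2 × 0.283 / (1 + 0.283) ≈ 0.4412
Length factor from 54 to 17 items: n = 17/54 = 0.3148
r_new = n·r_full / (1 + (n − 1)·r_full) = 0.1389 / 0.6977 ≈ 0.1991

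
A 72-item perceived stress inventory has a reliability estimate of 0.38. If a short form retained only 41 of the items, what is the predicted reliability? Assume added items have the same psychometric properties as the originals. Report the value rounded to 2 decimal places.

Length ratio n = 41/72 = 0.5694
r_new = 0.5694·0.38 / [1 + (0.5694 − 1)·0.38]
r_new = 0.2164 / 0.8364 ≈ 0.2587

0.26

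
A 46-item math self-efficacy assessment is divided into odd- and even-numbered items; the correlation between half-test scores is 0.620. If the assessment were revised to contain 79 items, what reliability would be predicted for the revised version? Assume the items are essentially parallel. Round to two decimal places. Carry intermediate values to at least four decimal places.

0.85

First correct the split-half correlation to full-test reliability: r_full = 2 × 0.620 / (1 + 0.620) ≈ 0.7654
Then adjust to 79 items: n = 79/46 = 1.7174
r_new = n·r_full / (1 + (n − 1)·r_full) = 1.3145 / 1.5491 ≈ 0.8486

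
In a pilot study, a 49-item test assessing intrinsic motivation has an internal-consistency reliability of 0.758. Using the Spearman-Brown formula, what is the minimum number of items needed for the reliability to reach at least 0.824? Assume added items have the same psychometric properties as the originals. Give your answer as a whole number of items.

Rearranging the Spearman-Brown formula for n,
n = r*(1 − r) / [ r (1 − r*) ]
n = [0.824 × 0.242] / [0.758 × 0.176]
  = 0.199408 / 0.133408 = 1.4947
1.4947 × 49 = 73.24 → 74 items

74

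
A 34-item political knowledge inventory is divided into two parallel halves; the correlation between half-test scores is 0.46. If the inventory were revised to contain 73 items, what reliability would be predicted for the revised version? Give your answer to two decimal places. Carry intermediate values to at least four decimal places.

0.79

Full-test reliability from the split-half r: r_full = 2(0.46)/(1 + 0.46) = 0.6301
Then adjust to 73 items: n = 73/34 = 2.1471
r_new = n·r_full / (1 + (n − 1)·r_full) = 1.3529 / 1.7228 ≈ 0.7853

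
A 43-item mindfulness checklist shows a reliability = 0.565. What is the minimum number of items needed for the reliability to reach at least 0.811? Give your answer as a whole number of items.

Spearman-Brown solved for the length factor n:
n = r*(1 − r) / [ r (1 − r*) ]
n = 0.811 × (1 − 0.565) / [ 0.565 × (1 − 0.811) ]
n = 0.352785 / 0.106785 ≈ 3.3037
So the test needs 3.3037 × 43 ≈ 142.06 items; rounding up, 143.

143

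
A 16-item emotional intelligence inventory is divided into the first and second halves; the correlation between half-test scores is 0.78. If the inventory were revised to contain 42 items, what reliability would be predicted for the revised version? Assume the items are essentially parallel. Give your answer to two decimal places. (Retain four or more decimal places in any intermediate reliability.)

First correct the split-half correlation to full-test reliability: r_full = 2 × 0.78 / (1 + 0.78) ≈ 0.8764
Then adjust to 42 items: n = 42/16 = 2.6250
r_new = n·r_full / (1 + (n − 1)·r_full) = 2.3005 / 2.4242 ≈ 0.9490

0.95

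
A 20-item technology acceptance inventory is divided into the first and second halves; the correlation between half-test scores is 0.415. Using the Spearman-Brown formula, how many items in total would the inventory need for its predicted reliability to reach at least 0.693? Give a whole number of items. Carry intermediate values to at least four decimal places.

Corrected full-test reliability: r_full = 2 × 0.415 / (1 + 0.415) ≈ 0.5866
n = r_tgt(1 − r_full) / [r_full(1 − r_tgt)] = 0.693 × 0.4134 / (0.5866 × 0.307) ≈ 1.5908
Required items = 1.5908 × 20 = 31.82, so 32 items.

32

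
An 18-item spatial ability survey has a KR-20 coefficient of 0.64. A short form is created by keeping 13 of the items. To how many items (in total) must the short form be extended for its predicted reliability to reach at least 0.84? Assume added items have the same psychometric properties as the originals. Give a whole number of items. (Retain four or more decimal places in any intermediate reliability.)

54

First, r for the 13-item form: n = 13/18 = 0.7222, so r_13 = 0.7222·0.64/(1 + (0.7222 − 1)·0.64) = 0.5622
Then solve for n' with r_old = 0.5622, r_target = 0.84: n' = 0.84(1 − 0.5622)/[0.5622(1 − 0.84)] = 4.0883
Total items = 4.0883 × 13 = 53.15, rounded up to 54.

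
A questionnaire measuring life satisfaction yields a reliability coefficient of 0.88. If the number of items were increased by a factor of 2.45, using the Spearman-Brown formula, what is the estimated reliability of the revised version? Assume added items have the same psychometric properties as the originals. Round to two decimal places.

Apply the Spearman-Brown prophecy formula, r' = nr / [1 + (n − 1)r]:
r_new = 2.45·0.88 / [1 + (2.45 − 1)·0.88]
r_new = 2.1560 / 2.2760 ≈ 0.9473

0.95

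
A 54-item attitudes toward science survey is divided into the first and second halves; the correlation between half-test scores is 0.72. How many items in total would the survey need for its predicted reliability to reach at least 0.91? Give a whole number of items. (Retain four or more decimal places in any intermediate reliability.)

r_full = 2(0.72)/(1 + 0.72) = 0.8372
n = r_tgt(1 − r_full) / [r_full(1 − r_tgt)] = 0.91 × 0.1628 / (0.8372 × 0.09) ≈ 1.9662
Required items = 1.9662 × 54 = 106.17, so 107 items.

107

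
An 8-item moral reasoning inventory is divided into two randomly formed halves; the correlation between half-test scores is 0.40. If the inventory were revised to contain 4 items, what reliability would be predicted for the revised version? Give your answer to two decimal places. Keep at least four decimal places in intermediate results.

0.40

Spearman-Brown correction (n = 2): r_full = 2·0.40/(1 + 0.40) = 0.5714
Length factor from 8 to 4 items: n = 4/8 = 0.5000
r_new = n·r_full / (1 + (n − 1)·r_full) = 0.2857 / 0.7143 ≈ 0.4000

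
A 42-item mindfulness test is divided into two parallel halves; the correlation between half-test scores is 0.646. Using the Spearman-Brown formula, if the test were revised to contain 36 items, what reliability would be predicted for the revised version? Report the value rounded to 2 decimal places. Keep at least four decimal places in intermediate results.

Spearman-Brown correction (n = 2): r_full = 2·0.646/(1 + 0.646) = 0.7849
Length factor from 42 to 36 items: n = 36/42 = 0.8571
r_new = n·r_full / (1 + (n − 1)·r_full) = 0.6727 / 0.8878 ≈ 0.7577

0.76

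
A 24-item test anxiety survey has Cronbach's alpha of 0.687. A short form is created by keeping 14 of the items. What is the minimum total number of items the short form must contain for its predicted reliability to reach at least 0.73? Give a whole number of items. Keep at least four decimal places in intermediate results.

Short-form reliability: n = 14/24 = 0.5833; r_14 = n·r/(1+(n−1)r) ≈ 0.5615
Then solve for n' with r_old = 0.5615, r_target = 0.73: n' = 0.73(1 − 0.5615)/[0.5615(1 − 0.73)] = 2.1114
Total items = 2.1114 × 14 = 29.56, rounded up to 30.

30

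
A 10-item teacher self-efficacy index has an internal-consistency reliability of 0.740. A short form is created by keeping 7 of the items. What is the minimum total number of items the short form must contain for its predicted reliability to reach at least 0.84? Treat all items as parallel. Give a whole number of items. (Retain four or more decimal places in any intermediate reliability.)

First, r for the 7-item form: n = 7/10 = 0.7000, so r_7 = 0.7000·0.740/(1 + (0.7000 − 1)·0.740) = 0.6658
Then solve for n' with r_old = 0.6658, r_target = 0.84: n' = 0.84(1 − 0.6658)/[0.6658(1 − 0.84)] = 2.6353
Total items = 2.6353 × 7 = 18.45, rounded up to 19.

19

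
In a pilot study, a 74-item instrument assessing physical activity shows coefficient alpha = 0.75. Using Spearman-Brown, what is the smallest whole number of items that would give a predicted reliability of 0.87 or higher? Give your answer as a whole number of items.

166

Spearman-Brown solved for the length factor n:
n = r*(1 − r) / [ r (1 − r*) ]
n = 0.87(1 − 0.75) / [0.75(1 − 0.87)]
n = 0.2175 / 0.0975 ≈ 2.2308
Items needed = n × 74 = 2.2308 × 74 ≈ 165.08 → round up to 166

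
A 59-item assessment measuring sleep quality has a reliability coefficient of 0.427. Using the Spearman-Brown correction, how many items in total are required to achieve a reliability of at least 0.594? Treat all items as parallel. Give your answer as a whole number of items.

116

Spearman-Brown solved for the length factor n:
n = r_target (1 − r_old) / [ r_old (1 − r_target) ]
n = 0.594 × (1 − 0.427) / [ 0.427 × (1 − 0.594) ]
n = 0.340362 / 0.173362 ≈ 1.9633
So the test needs 1.9633 × 59 ≈ 115.83 items; rounding up, 116.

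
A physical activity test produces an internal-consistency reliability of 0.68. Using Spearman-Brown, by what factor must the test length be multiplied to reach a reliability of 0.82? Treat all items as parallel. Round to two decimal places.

2.14

Invert Spearman-Brown to solve for n:
n = r*(1 − r) / [ r (1 − r*) ]
n = [0.82 × 0.32] / [0.68 × 0.18]
  = 0.2624 / 0.1224 = 2.1438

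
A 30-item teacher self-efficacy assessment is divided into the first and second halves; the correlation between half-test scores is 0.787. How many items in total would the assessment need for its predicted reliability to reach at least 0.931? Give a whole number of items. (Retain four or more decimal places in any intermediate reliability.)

55

r_full = 2(0.787)/(1 + 0.787) = 0.8808
Solve Spearman-Brown for n: n = 0.931(1 − 0.8808) / [0.8808(1 − 0.931)] = 1.8260
Required items = 1.8260 × 30 = 54.78, so 55 items.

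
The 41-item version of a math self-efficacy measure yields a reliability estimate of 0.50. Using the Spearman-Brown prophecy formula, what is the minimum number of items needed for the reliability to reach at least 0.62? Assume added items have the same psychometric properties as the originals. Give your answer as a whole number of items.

67

Rearranging the Spearman-Brown formula for n,
n = r*(1 − r) / [ r (1 − r*) ]
n = 0.62 × (1 − 0.50) / [ 0.50 × (1 − 0.62) ]
  = 0.3100 / 0.1900 = 1.6316
Items needed = n × 41 = 1.6316 × 41 ≈ 66.90 → round up to 67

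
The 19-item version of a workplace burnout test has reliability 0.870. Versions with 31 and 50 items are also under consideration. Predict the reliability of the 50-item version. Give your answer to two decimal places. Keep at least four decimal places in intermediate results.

Only the ratio of lengths matters: n = 50/19 = 2.6316
r_{50} = n·r / (1 + (n − 1)·r) = 2.2895 / 2.4195 ≈ 0.9463

0.95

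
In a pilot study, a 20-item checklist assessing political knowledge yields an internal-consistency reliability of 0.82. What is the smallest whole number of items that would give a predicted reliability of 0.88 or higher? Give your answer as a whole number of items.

Invert Spearman-Brown to solve for n:
n = r*(1 − r) / [ r (1 − r*) ]
n = 0.88(1 − 0.82) / [0.82(1 − 0.88)]
  = 0.1584 / 0.0984 = 1.6098
So the test needs 1.6098 × 20 ≈ 32.20 items; rounding up, 33.

33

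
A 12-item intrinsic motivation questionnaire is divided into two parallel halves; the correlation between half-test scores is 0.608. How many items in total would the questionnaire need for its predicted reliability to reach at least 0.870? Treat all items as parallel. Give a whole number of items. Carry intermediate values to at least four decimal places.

26

r_full = 2(0.608)/(1 + 0.608) = 0.7562
Solve Spearman-Brown for n: n = 0.870(1 − 0.7562) / [0.7562(1 − 0.870)] = 2.1576
Required items = 2.1576 × 12 = 25.89, so 26 items.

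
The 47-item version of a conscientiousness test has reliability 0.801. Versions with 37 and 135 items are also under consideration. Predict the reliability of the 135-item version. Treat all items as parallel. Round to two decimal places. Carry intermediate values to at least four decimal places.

0.92

The 37-item form is not needed; work directly from the 47-item form with n = 135/47 = 2.8723.
r_{135} = n·r / (1 + (n − 1)·r) = 2.3007 / 2.4997 ≈ 0.9204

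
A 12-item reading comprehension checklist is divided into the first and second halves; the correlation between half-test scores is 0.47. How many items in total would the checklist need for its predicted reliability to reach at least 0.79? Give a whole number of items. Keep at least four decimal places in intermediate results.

Corrected full-test reliability: r_full = 2 × 0.47 / (1 + 0.47) ≈ 0.6395
Solve Spearman-Brown for n: n = 0.79(1 − 0.6395) / [0.6395(1 − 0.79)] = 2.1207
Required items = 2.1207 × 12 = 25.45, so 26 items.

26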